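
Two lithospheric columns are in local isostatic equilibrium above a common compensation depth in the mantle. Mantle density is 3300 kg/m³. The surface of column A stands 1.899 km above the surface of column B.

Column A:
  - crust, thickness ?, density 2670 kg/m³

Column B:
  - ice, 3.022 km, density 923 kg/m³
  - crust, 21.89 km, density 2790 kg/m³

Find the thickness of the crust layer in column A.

Take the compensation level at the base of the deeper column (depth z_c below the surface of column A) and equate Σ ρ_i t_i down to z_c; mantle fills any gap and the z_c terms cancel.
Column A: x×2670 + (z_c − 0 − x)×3300
Column B: 1.899×0 + 3.022×923 + 21.89×2790 + (z_c − 1.899 − 24.912)×3300
The z_c×3300 term appears on both sides and cancels. Collect the known terms of each column as K = Σ(ρt)_known − 3300 × (depth of known layers): K_A = 0 − 3300×0 = 0; K_B = 63862.406 − 3300×(1.899 + 24.912) = −24613.894.
Balance: K_A − x×(3300 − 2670) = K_B, so x = (K_A − K_B)/(3300 − 2670) = 24613.9/630 = 39.1 km.

39.1 km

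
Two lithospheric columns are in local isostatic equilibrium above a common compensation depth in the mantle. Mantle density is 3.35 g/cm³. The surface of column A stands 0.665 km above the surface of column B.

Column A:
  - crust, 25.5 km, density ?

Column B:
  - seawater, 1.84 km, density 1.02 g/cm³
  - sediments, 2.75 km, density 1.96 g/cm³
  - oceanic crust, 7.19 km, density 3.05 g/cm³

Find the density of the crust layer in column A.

2.86 g/cm³

Take the compensation level at the base of the deeper column (depth z_c below the surface of column A) and equate Σ ρ_i t_i down to z_c; mantle fills any gap and the z_c terms cancel.
Column A: 25.5×ρ + (z_c − 25.5)×3.35
Column B: 0.665×0 + 1.84×1.02 + 2.75×1.96 + 7.19×3.05 + (z_c − 0.665 − 11.78)×3.35
The z_c×3.35 term appears on both sides and cancels. Collect the known terms of each column as K = Σ(ρt)_known − 3.35 × (depth of known layers): K_A = 0 − 3.35×25.5 = −85.425; K_B = 29.1963 − 3.35×(0.665 + 11.78) = −12.49445.
Balance: K_A + 25.5×ρ = K_B, so ρ = (K_B − K_A)/25.5 = 72.9305/25.5 = 2.86 g/cm³.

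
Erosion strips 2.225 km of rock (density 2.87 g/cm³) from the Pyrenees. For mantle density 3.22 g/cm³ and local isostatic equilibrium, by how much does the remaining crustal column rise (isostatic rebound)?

Unloading: uplift u = e ρ_c/ρ_m = 2.225 km × 2.87/3.22 = 1.98 km.

1.98 km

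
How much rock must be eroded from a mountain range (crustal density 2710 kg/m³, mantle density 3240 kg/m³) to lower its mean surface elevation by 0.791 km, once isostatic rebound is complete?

Net drop Δ = e − u = e − e ρ_c/ρ_m = e (ρ_m − ρ_c)/ρ_m.
e = Δ ρ_m/(ρ_m − ρ_c) = 0.791 km × 3240/530 = 4.84 km.

4.84 km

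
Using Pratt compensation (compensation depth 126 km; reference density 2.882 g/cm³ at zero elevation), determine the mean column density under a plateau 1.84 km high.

Pratt balance: ρ_ref D = ρ (D + h).
ρ = ρ_ref D/(D + h) = 2.882 × 126 km/(126 km + 1.84 km) = 2.84 g/cm³.

2.84 g/cm³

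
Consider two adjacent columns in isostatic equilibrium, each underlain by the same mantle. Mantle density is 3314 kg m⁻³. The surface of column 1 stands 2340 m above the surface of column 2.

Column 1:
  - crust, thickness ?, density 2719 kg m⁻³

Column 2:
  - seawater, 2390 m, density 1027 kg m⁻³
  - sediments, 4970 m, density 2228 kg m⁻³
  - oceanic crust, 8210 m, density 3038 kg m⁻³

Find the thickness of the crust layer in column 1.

35100 m

Take the compensation level at the base of the deeper column (depth z_c below the surface of column 1) and equate Σ ρ_i t_i down to z_c; mantle fills any gap and the z_c terms cancel.
Column 1: x×2719 + (z_c − 0 − x)×3314
Column 2: 2340×0 + 2390×1027 + 4970×2228 + 8210×3038 + (z_c − 2340 − 15570)×3314
The z_c×3314 term appears on both sides and cancels. Collect the known terms of each column as K = Σ(ρt)_known − 3314 × (depth of known layers): K_1 = 0 − 3314×0 = 0; K_2 = 38469670 − 3314×(2340 + 15570) = −20884070.
Balance: K_1 − x×(3314 − 2719) = K_2, so x = (K_1 − K_2)/(3314 − 2719) = 20884100/595 = 35100 m.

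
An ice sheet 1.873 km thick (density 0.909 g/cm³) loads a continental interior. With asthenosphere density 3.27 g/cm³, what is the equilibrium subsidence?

Equating mass per unit area of the two columns: the ice load ρ_ice t is balanced by mantle displaced below, ρ_m s.
s = t ρ_ice / ρ_m = 1.873 km × 0.909/3.27 = 0.521 km.

0.521 km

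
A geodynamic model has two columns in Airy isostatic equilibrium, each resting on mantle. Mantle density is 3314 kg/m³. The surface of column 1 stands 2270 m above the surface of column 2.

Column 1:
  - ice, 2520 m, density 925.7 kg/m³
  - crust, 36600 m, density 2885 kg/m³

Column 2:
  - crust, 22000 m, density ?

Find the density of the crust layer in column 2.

2670 kg/m³

Take the compensation level at the base of the deeper column (depth z_c below the surface of column 1) and equate Σ ρ_i t_i down to z_c; mantle fills any gap and the z_c terms cancel.
Column 1: 2520×925.7 + 36600×2885 + (z_c − 39120)×3314
Column 2: 2270×0 + 22000×ρ + (z_c − 2270 − 22000)×3314
The z_c×3314 term appears on both sides and cancels. Collect the known terms of each column as K = Σ(ρt)_known − 3314 × (depth of known layers): K_1 = 107923764 − 3314×39120 = −21719916; K_2 = 0 − 3314×(2270 + 22000) = −80430780.
Balance: K_1 = K_2 + 22000×ρ, so ρ = (K_1 − K_2)/22000 = 58710900/22000 = 2670 kg/m³.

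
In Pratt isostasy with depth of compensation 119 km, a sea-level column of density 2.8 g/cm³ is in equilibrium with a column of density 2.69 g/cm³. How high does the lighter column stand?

4.87 km

ρ_ref D = ρ (D + h) → h = D (ρ_ref − ρ)/ρ.
h = 119 km × (2.8 − 2.69)/2.69 = 4.87 km.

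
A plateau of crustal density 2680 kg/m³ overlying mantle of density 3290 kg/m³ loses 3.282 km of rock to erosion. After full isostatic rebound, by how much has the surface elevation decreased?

Rebound u = e ρ_c/ρ_m = 3.282 km × 2680/3290 = 2.673 km.
Net surface drop = e − u = 3.282 km − 2.673 km = e (ρ_m − ρ_c)/ρ_m = 0.609 km.

0.609 km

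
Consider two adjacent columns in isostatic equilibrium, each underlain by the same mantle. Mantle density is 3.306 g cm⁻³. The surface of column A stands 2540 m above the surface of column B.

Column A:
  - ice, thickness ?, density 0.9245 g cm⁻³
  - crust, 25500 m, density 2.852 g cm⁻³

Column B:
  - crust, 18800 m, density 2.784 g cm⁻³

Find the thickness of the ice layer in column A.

2790 m

Take the compensation level at the base of the deeper column (depth z_c below the surface of column A) and equate Σ ρ_i t_i down to z_c; mantle fills any gap and the z_c terms cancel.
Column A: x×0.9245 + 25500×2.852 + (z_c − 25500 − x)×3.306
Column B: 2540×0 + 18800×2.784 + (z_c − 2540 − 18800)×3.306
The z_c×3.306 term appears on both sides and cancels. Collect the known terms of each column as K = Σ(ρt)_known − 3.306 × (depth of known layers): K_A = 72726 − 3.306×25500 = −11577; K_B = 52339.2 − 3.306×(2540 + 18800) = −18210.84.
Balance: K_A − x×(3.306 − 0.9245) = K_B, so x = (K_A − K_B)/(3.306 − 0.9245) = 6633.84/2.3815 = 2790 m.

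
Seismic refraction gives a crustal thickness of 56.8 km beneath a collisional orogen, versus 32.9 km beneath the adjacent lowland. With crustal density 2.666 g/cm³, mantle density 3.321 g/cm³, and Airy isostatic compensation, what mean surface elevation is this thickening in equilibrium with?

4.71 km

Excess crust Δ = 56.8 km − 32.9 km = 23.9 km, split between elevation h and root r with h + r = Δ.
Airy balance ρ_c h = (ρ_m − ρ_c) r gives r = h ρ_c/(ρ_m − ρ_c), so h (1 + ρ_c/(ρ_m − ρ_c)) = Δ, i.e. h = Δ (ρ_m − ρ_c)/ρ_m.
h = 23.9 km × 0.655/3.321 = 4.71 km.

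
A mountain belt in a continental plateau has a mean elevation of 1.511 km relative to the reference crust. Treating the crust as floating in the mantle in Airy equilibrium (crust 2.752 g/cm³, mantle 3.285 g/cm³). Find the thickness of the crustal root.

7.8 km

Isostatic balance requires: the weight of the topography is balanced by the buoyancy of the root, ρ_c h = (ρ_m − ρ_c) r.
r = h · ρ_c / (ρ_m − ρ_c) = 1.511 km × 2.752 / (3.285 − 2.752) = 7.8 km.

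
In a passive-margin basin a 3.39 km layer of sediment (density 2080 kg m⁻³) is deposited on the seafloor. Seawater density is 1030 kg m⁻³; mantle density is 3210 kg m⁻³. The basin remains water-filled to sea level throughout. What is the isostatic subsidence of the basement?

1.63 km

Submarine loading: the sediment displaces seawater, and the subsidence is in turn flooded, so s (ρ_m − ρ_w) = t (ρ_sed − ρ_w).
s = 3.39 km × (2080 − 1030) / (3210 − 1030) = 1.63 km.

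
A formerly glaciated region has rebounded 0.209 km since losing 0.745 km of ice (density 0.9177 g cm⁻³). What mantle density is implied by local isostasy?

3.27 g cm⁻³

ρ_m = ρ_ice t / u = 0.9177 × 0.745 km/0.209 km = 3.27 g cm⁻³.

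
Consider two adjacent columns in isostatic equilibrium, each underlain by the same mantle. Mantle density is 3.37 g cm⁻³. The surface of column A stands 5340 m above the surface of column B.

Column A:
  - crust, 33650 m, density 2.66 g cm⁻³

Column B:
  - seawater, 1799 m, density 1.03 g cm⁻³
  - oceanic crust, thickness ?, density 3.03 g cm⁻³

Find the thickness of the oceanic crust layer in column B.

Take the compensation level at the base of the deeper column (depth z_c below the surface of column A) and equate Σ ρ_i t_i down to z_c; mantle fills any gap and the z_c terms cancel.
Column A: 33650×2.66 + (z_c − 33650)×3.37
Column B: 5340×0 + 1799×1.03 + x×3.03 + (z_c − 5340 − 1799 − x)×3.37
The z_c×3.37 term appears on both sides and cancels. Collect the known terms of each column as K = Σ(ρt)_known − 3.37 × (depth of known layers): K_A = 89509 − 3.37×33650 = −23891.5; K_B = 1852.97 − 3.37×(5340 + 1799) = −22205.46.
Balance: K_A = K_B − x×(3.37 − 3.03), so x = (K_B − K_A)/(3.37 − 3.03) = 1686.04/0.34 = 4960 m.

4960 m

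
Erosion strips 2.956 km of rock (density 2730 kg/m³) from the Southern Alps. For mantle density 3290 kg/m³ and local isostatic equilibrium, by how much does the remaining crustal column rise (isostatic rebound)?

Unloading: uplift u = e ρ_c/ρ_m = 2.956 km × 2730/3290 = 2.45 km.

2.45 km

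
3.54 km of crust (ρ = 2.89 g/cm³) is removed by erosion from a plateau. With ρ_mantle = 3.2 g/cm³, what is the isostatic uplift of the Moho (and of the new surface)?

3.2 km

Unloading: uplift u = e ρ_c/ρ_m = 3.54 km × 2.89/3.2 = 3.2 km.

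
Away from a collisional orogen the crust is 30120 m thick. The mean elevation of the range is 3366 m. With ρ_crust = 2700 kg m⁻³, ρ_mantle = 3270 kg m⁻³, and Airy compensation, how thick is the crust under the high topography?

Root depth r = h ρ_c / (ρ_m − ρ_c) = 3366 m × 2700 / 570 = 15940 m.
Total thickness = T + h + r = 30120 m + 3366 m + 15940 m = 49400 m.

49400 m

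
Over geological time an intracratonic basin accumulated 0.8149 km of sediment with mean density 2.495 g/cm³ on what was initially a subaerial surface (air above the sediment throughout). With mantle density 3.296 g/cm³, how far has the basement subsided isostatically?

Subaerial load: s = t ρ_sed / ρ_m = 0.8149 km × 2.495/3.296 = 0.617 km.

0.617 km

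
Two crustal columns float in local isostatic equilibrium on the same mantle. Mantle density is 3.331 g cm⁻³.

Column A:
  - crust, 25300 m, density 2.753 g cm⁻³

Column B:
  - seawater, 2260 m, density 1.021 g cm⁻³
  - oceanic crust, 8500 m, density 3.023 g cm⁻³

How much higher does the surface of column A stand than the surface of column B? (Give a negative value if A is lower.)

For any compensation level in the mantle, the mantle terms cancel and isostasy reduces to e = (Σt_A − Σt_B) − (Σ(ρt)_A − Σ(ρt)_B) / ρ_m.
Σt_A = 25300 m; Σt_B = 10760 m; Σ(ρt)_A = 69650.9; Σ(ρt)_B = 28002.96 (in m·g cm⁻³).
e = (25300 − 10760) − (69650.9 − 28002.96) / 3.331 = 2040 m.

2040 m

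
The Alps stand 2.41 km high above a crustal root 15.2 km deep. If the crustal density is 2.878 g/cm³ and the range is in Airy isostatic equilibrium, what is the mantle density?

3.33 g/cm³

Airy balance: ρ_c h = (ρ_m − ρ_c) r → ρ_m = ρ_c (1 + h/r).
ρ_m = 2.878 × (1 + 2.41 km/15.2 km) = 3.33 g/cm³.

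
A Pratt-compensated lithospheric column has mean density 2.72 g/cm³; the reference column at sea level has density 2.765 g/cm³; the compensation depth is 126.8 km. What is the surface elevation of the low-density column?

2.1 km

ρ_ref D = ρ (D + h) → h = D (ρ_ref − ρ)/ρ.
h = 126.8 km × (2.765 − 2.72)/2.72 = 2.1 km.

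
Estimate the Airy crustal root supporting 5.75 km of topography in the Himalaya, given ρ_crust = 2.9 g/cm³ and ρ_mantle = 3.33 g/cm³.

Balancing pressure at the compensation depth: the weight of the topography is balanced by the buoyancy of the root, ρ_c h = (ρ_m − ρ_c) r.
r = h · ρ_c / (ρ_m − ρ_c) = 5.75 km × 2.9 / (3.33 − 2.9) = 38.8 km.

38.8 km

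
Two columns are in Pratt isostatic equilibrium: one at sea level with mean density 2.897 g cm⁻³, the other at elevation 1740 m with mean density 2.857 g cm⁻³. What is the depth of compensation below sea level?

124000 m

ρ_ref D = ρ (D + h) → D (ρ_ref − ρ) = ρ h.
D = ρ h/(ρ_ref − ρ) = 2.857 × 1740 m/(2.897 − 2.857) = 124000 m.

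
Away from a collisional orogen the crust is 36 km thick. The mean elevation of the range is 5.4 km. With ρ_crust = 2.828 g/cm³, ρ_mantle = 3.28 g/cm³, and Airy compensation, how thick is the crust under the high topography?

Root depth r = h ρ_c / (ρ_m − ρ_c) = 5.4 km × 2.828 / 0.452 = 33.79 km.
Total thickness = T + h + r = 36 km + 5.4 km + 33.79 km = 75.2 km.

75.2 km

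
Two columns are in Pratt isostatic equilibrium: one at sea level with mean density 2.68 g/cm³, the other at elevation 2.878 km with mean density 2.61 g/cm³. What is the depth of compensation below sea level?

ρ_ref D = ρ (D + h) → D (ρ_ref − ρ) = ρ h.
D = ρ h/(ρ_ref − ρ) = 2.61 × 2.878 km/(2.68 − 2.61) = 107 km.

107 km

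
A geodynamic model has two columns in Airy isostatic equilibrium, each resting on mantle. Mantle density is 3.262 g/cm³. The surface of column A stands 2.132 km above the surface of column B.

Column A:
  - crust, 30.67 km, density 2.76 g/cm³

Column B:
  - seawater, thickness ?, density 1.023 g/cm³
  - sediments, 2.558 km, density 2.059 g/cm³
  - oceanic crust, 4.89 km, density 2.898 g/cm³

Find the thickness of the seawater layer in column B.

Take the compensation level at the base of the deeper column (depth z_c below the surface of column A) and equate Σ ρ_i t_i down to z_c; mantle fills any gap and the z_c terms cancel.
Column A: 30.67×2.76 + (z_c − 30.67)×3.262
Column B: 2.132×0 + x×1.023 + 2.558×2.059 + 4.89×2.898 + (z_c − 2.132 − 7.448 − x)×3.262
The z_c×3.262 term appears on both sides and cancels. Collect the known terms of each column as K = Σ(ρt)_known − 3.262 × (depth of known layers): K_A = 84.6492 − 3.262×30.67 = −15.39634; K_B = 19.438142 − 3.262×(2.132 + 7.448) = −11.811818.
Balance: K_A = K_B − x×(3.262 − 1.023), so x = (K_B − K_A)/(3.262 − 1.023) = 3.58452/2.239 = 1.6 km.

1.6 km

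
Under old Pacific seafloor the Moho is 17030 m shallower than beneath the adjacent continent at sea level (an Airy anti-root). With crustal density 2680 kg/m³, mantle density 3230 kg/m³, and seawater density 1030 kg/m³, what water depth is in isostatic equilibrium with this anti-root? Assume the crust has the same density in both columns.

5680 m

Replacing a thickness d of crust by seawater at the top must be balanced by replacing crust with mantle at the base: d (ρ_c − ρ_w) = a (ρ_m − ρ_c).
d = a (ρ_m − ρ_c)/(ρ_c − ρ_w) = 17030 m × 550/1650 = 5680 m.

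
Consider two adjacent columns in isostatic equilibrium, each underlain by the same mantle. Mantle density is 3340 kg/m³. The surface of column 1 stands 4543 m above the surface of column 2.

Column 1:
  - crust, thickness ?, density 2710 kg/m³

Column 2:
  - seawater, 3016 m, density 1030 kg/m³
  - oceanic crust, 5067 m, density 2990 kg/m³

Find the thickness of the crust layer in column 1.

38000 m

Take the compensation level at the base of the deeper column (depth z_c below the surface of column 1) and equate Σ ρ_i t_i down to z_c; mantle fills any gap and the z_c terms cancel.
Column 1: x×2710 + (z_c − 0 − x)×3340
Column 2: 4543×0 + 3016×1030 + 5067×2990 + (z_c − 4543 − 8083)×3340
The z_c×3340 term appears on both sides and cancels. Collect the known terms of each column as K = Σ(ρt)_known − 3340 × (depth of known layers): K_1 = 0 − 3340×0 = 0; K_2 = 18256810 − 3340×(4543 + 8083) = −23914030.
Balance: K_1 − x×(3340 − 2710) = K_2, so x = (K_1 − K_2)/(3340 − 2710) = 23914000/630 = 38000 m.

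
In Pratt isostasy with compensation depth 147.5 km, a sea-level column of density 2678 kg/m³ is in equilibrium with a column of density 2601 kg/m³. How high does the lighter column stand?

ρ_ref D = ρ (D + h) → h = D (ρ_ref − ρ)/ρ.
h = 147.5 km × (2678 − 2601)/2601 = 4.37 km.

4.37 km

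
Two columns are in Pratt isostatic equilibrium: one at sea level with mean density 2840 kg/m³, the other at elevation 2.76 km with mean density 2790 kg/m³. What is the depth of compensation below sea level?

ρ_ref D = ρ (D + h) → D (ρ_ref − ρ) = ρ h.
D = ρ h/(ρ_ref − ρ) = 2790 × 2.76 km/(2840 − 2790) = 154 km.

154 km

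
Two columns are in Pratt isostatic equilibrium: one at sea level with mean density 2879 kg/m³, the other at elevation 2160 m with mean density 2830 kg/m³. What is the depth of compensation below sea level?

125000 m

ρ_ref D = ρ (D + h) → D (ρ_ref − ρ) = ρ h.
D = ρ h/(ρ_ref − ρ) = 2830 × 2160 m/(2879 − 2830) = 125000 m.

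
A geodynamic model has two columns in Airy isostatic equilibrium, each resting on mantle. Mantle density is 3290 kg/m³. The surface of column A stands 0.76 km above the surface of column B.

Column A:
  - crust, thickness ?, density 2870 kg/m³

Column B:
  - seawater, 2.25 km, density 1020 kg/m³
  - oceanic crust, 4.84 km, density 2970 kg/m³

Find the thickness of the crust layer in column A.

Take the compensation level at the base of the deeper column (depth z_c below the surface of column A) and equate Σ ρ_i t_i down to z_c; mantle fills any gap and the z_c terms cancel.
Column A: x×2870 + (z_c − 0 − x)×3290
Column B: 0.76×0 + 2.25×1020 + 4.84×2970 + (z_c − 0.76 − 7.09)×3290
The z_c×3290 term appears on both sides and cancels. Collect the known terms of each column as K = Σ(ρt)_known − 3290 × (depth of known layers): K_A = 0 − 3290×0 = 0; K_B = 16669.8 − 3290×(0.76 + 7.09) = −9156.7.
Balance: K_A − x×(3290 − 2870) = K_B, so x = (K_A − K_B)/(3290 − 2870) = 9156.7/420 = 21.8 km.

21.8 km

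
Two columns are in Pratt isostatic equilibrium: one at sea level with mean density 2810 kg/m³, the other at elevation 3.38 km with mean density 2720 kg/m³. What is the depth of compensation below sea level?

ρ_ref D = ρ (D + h) → D (ρ_ref − ρ) = ρ h.
D = ρ h/(ρ_ref − ρ) = 2720 × 3.38 km/(2810 − 2720) = 102 km.

102 km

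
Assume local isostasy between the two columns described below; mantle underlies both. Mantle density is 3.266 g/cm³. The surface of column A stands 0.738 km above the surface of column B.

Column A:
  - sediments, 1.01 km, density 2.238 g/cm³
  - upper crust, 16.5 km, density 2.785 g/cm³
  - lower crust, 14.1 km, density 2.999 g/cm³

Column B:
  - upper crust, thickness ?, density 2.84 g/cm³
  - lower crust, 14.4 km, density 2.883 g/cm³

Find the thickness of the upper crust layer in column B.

11.3 km

Take the compensation level at the base of the deeper column (depth z_c below the surface of column A) and equate Σ ρ_i t_i down to z_c; mantle fills any gap and the z_c terms cancel.
Column A: 1.01×2.238 + 16.5×2.785 + 14.1×2.999 + (z_c − 31.61)×3.266
Column B: 0.738×0 + x×2.84 + 14.4×2.883 + (z_c − 0.738 − 14.4 − x)×3.266
The z_c×3.266 term appears on both sides and cancels. Collect the known terms of each column as K = Σ(ρt)_known − 3.266 × (depth of known layers): K_A = 90.49878 − 3.266×31.61 = −12.73948; K_B = 41.5152 − 3.266×(0.738 + 14.4) = −7.925508.
Balance: K_A = K_B − x×(3.266 − 2.84), so x = (K_B − K_A)/(3.266 − 2.84) = 4.81397/0.426 = 11.3 km.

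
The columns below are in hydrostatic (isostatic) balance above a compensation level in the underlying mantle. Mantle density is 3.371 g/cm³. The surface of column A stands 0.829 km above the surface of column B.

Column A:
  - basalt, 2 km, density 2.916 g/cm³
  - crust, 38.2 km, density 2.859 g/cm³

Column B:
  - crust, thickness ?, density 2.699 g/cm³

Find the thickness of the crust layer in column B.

Take the compensation level at the base of the deeper column (depth z_c below the surface of column A) and equate Σ ρ_i t_i down to z_c; mantle fills any gap and the z_c terms cancel.
Column A: 2×2.916 + 38.2×2.859 + (z_c − 40.2)×3.371
Column B: 0.829×0 + x×2.699 + (z_c − 0.829 − 0 − x)×3.371
The z_c×3.371 term appears on both sides and cancels. Collect the known terms of each column as K = Σ(ρt)_known − 3.371 × (depth of known layers): K_A = 115.0458 − 3.371×40.2 = −20.4684; K_B = 0 − 3.371×(0.829 + 0) = −2.794559.
Balance: K_A = K_B − x×(3.371 − 2.699), so x = (K_B − K_A)/(3.371 − 2.699) = 17.6738/0.672 = 26.3 km.

26.3 km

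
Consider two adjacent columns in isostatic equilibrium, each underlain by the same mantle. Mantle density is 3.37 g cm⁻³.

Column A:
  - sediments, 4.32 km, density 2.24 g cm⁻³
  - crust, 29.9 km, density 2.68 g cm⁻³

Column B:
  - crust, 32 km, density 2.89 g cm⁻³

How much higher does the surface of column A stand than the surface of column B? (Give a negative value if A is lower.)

For any compensation level in the mantle, the mantle terms cancel and isostasy reduces to e = (Σt_A − Σt_B) − (Σ(ρt)_A − Σ(ρt)_B) / ρ_m.
Σt_A = 34.22 km; Σt_B = 32 km; Σ(ρt)_A = 89.8088; Σ(ρt)_B = 92.48 (in km·g cm⁻³).
e = (34.22 − 32) − (89.8088 − 92.48) / 3.37 = 3.01 km.

3.01 km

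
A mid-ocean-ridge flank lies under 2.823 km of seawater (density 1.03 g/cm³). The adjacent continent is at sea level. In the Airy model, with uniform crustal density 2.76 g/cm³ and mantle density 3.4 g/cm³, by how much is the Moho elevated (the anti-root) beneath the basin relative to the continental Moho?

7.63 km

By Archimedes' principle applied to the lithosphere: replacing crust with seawater at the top is compensated by replacing crust with mantle at the base: d (ρ_c − ρ_w) = a (ρ_m − ρ_c).
a = d (ρ_c − ρ_w)/(ρ_m − ρ_c) = 2.823 km × 1.73/0.64 = 7.63 km.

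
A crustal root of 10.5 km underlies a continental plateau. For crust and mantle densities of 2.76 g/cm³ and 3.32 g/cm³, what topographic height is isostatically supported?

2.13 km

In Airy isostatic equilibrium: ρ_c h = (ρ_m − ρ_c) r.
h = r (ρ_m − ρ_c) / ρ_c = 10.5 km × (3.32 − 2.76) / 2.76 = 2.13 km.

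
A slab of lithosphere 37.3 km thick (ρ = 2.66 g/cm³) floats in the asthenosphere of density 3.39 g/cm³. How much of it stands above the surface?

8.03 km

Floating equilibrium: submerged depth d = t ρ_obj/ρ_fluid = 37.3 km × 2.66/3.39 = 29.27 km.
Freeboard = t − d = 37.3 km − 29.27 km = 8.03 km.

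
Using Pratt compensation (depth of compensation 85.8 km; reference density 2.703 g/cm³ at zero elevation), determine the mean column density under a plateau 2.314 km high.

Pratt balance: ρ_ref D = ρ (D + h).
ρ = ρ_ref D/(D + h) = 2.703 × 85.8 km/(85.8 km + 2.314 km) = 2.63 g/cm³.

2.63 g/cm³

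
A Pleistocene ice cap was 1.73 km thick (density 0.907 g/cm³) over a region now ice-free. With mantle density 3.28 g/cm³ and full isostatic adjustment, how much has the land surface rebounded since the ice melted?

Removing the load lets mantle flow back in; uplift u satisfies ρ_ice t = ρ_m u.
u = t ρ_ice/ρ_m = 1.73 km × 0.907/3.28 = 0.478 km.

0.478 km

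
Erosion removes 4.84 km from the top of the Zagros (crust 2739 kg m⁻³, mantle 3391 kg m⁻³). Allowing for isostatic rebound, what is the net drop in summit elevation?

Rebound u = e ρ_c/ρ_m = 4.84 km × 2739/3391 = 3.909 km.
Net surface drop = e − u = 4.84 km − 3.909 km = e (ρ_m − ρ_c)/ρ_m = 0.931 km.

0.931 km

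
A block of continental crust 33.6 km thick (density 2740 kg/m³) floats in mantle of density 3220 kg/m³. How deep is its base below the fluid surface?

28.6 km

Draft d = t ρ_obj/ρ_fluid = 33.6 km × 2740/3220 = 28.6 km.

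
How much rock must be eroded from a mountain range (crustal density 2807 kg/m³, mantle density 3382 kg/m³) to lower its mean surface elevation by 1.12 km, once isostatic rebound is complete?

6.59 km

Net drop Δ = e − u = e − e ρ_c/ρ_m = e (ρ_m − ρ_c)/ρ_m.
e = Δ ρ_m/(ρ_m − ρ_c) = 1.12 km × 3382/575 = 6.59 km.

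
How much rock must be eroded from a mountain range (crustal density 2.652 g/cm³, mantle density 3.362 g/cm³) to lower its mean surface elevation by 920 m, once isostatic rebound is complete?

Net drop Δ = e − u = e − e ρ_c/ρ_m = e (ρ_m − ρ_c)/ρ_m.
e = Δ ρ_m/(ρ_m − ρ_c) = 920 m × 3.362/0.71 = 4360 m.

4360 m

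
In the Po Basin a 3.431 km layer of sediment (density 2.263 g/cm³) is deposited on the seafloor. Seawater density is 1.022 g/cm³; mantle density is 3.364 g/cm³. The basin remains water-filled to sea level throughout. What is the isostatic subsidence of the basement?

Submarine loading: the sediment displaces seawater, and the subsidence is in turn flooded, so s (ρ_m − ρ_w) = t (ρ_sed − ρ_w).
s = 3.431 km × (2.263 − 1.022) / (3.364 − 1.022) = 1.82 km.

1.82 km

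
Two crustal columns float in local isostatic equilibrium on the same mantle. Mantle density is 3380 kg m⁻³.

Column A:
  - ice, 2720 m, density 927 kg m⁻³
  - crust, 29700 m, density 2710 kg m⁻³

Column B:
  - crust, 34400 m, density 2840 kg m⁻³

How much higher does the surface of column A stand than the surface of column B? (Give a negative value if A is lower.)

2370 m

For any compensation level in the mantle, the mantle terms cancel and isostasy reduces to e = (Σt_A − Σt_B) − (Σ(ρt)_A − Σ(ρt)_B) / ρ_m.
Σt_A = 32420 m; Σt_B = 34400 m; Σ(ρt)_A = 83008440; Σ(ρt)_B = 97696000 (in m·kg m⁻³).
e = (32420 − 34400) − (83008440 − 97696000) / 3380 = 2370 m.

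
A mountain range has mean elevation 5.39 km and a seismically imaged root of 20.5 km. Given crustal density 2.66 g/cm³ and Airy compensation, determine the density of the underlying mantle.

3.36 g/cm³

Airy balance: ρ_c h = (ρ_m − ρ_c) r → ρ_m = ρ_c (1 + h/r).
ρ_m = 2.66 × (1 + 5.39 km/20.5 km) = 3.36 g/cm³.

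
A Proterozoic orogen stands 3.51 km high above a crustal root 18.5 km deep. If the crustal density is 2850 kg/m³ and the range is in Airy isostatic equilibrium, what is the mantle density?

Airy balance: ρ_c h = (ρ_m − ρ_c) r → ρ_m = ρ_c (1 + h/r).
ρ_m = 2850 × (1 + 3.51 km/18.5 km) = 3390 kg/m³.

3390 kg/m³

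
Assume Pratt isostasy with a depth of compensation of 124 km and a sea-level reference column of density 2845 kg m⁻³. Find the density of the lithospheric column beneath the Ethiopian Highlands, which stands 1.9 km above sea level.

Pratt balance: ρ_ref D = ρ (D + h).
ρ = ρ_ref D/(D + h) = 2845 × 124 km/(124 km + 1.9 km) = 2800 kg m⁻³.

2800 kg m⁻³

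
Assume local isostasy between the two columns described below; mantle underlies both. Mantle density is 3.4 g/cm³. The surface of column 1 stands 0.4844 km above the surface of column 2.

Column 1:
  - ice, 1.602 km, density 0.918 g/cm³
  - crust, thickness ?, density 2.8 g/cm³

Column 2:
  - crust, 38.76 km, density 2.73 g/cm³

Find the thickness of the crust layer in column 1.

Take the compensation level at the base of the deeper column (depth z_c below the surface of column 1) and equate Σ ρ_i t_i down to z_c; mantle fills any gap and the z_c terms cancel.
Column 1: 1.602×0.918 + x×2.8 + (z_c − 1.602 − x)×3.4
Column 2: 0.4844×0 + 38.76×2.73 + (z_c − 0.4844 − 38.76)×3.4
The z_c×3.4 term appears on both sides and cancels. Collect the known terms of each column as K = Σ(ρt)_known − 3.4 × (depth of known layers): K_1 = 1.470636 − 3.4×1.602 = −3.976164; K_2 = 105.8148 − 3.4×(0.4844 + 38.76) = −27.61616.
Balance: K_1 − x×(3.4 − 2.8) = K_2, so x = (K_1 − K_2)/(3.4 − 2.8) = 23.64/0.6 = 39.4 km.

39.4 km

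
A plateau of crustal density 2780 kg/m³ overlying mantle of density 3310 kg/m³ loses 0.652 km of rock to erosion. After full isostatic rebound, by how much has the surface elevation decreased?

0.104 km

Rebound u = e ρ_c/ρ_m = 0.652 km × 2780/3310 = 0.5476 km.
Net surface drop = e − u = 0.652 km − 0.5476 km = e (ρ_m − ρ_c)/ρ_m = 0.104 km.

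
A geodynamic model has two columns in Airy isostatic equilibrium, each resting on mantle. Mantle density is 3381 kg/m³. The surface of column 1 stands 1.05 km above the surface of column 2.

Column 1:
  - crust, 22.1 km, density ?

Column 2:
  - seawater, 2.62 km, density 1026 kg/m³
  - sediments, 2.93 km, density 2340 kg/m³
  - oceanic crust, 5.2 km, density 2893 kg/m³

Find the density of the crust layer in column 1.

Take the compensation level at the base of the deeper column (depth z_c below the surface of column 1) and equate Σ ρ_i t_i down to z_c; mantle fills any gap and the z_c terms cancel.
Column 1: 22.1×ρ + (z_c − 22.1)×3381
Column 2: 1.05×0 + 2.62×1026 + 2.93×2340 + 5.2×2893 + (z_c − 1.05 − 10.75)×3381
The z_c×3381 term appears on both sides and cancels. Collect the known terms of each column as K = Σ(ρt)_known − 3381 × (depth of known layers): K_1 = 0 − 3381×22.1 = −74720.1; K_2 = 24587.92 − 3381×(1.05 + 10.75) = −15307.88.
Balance: K_1 + 22.1×ρ = K_2, so ρ = (K_2 − K_1)/22.1 = 59412.2/22.1 = 2690 kg/m³.

2690 kg/m³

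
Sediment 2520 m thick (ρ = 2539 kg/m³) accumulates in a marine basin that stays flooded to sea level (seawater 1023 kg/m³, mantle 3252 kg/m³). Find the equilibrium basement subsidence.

1710 m

Submarine loading: the sediment displaces seawater, and the subsidence is in turn flooded, so s (ρ_m − ρ_w) = t (ρ_sed − ρ_w).
s = 2520 m × (2539 − 1023) / (3252 − 1023) = 1710 m.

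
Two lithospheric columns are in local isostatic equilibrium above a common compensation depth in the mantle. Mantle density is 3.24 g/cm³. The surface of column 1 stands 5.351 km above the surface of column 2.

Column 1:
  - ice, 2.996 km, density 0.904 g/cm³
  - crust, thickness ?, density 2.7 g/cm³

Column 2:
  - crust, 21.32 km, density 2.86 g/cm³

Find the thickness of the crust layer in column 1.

34.1 km

Take the compensation level at the base of the deeper column (depth z_c below the surface of column 1) and equate Σ ρ_i t_i down to z_c; mantle fills any gap and the z_c terms cancel.
Column 1: 2.996×0.904 + x×2.7 + (z_c − 2.996 − x)×3.24
Column 2: 5.351×0 + 21.32×2.86 + (z_c − 5.351 − 21.32)×3.24
The z_c×3.24 term appears on both sides and cancels. Collect the known terms of each column as K = Σ(ρt)_known − 3.24 × (depth of known layers): K_1 = 2.708384 − 3.24×2.996 = −6.998656; K_2 = 60.9752 − 3.24×(5.351 + 21.32) = −25.43884.
Balance: K_1 − x×(3.24 − 2.7) = K_2, so x = (K_1 − K_2)/(3.24 − 2.7) = 18.4402/0.54 = 34.1 km.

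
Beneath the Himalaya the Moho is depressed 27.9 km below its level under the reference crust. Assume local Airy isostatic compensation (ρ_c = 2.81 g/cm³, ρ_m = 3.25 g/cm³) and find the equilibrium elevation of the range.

4.37 km

By Archimedes' principle applied to the lithosphere: ρ_c h = (ρ_m − ρ_c) r.
h = r (ρ_m − ρ_c) / ρ_c = 27.9 km × (3.25 − 2.81) / 2.81 = 4.37 km.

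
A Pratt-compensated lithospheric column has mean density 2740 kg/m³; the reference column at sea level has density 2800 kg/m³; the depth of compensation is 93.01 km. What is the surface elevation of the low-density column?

2.04 km

ρ_ref D = ρ (D + h) → h = D (ρ_ref − ρ)/ρ.
h = 93.01 km × (2800 − 2740)/2740 = 2.04 km.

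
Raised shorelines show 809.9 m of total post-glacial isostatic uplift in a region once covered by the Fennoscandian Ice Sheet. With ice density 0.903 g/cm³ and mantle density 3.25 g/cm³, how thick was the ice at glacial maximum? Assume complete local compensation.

2910 m

u = t ρ_ice/ρ_m → t = u ρ_m/ρ_ice = 809.9 m × 3.25/0.903 = 2910 m.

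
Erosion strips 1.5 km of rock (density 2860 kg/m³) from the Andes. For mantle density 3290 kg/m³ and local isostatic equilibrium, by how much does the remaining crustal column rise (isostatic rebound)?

Unloading: uplift u = e ρ_c/ρ_m = 1.5 km × 2860/3290 = 1.3 km.

1.3 km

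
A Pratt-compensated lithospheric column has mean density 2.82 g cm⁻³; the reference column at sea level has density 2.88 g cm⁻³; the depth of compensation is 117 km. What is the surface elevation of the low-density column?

ρ_ref D = ρ (D + h) → h = D (ρ_ref − ρ)/ρ.
h = 117 km × (2.88 − 2.82)/2.82 = 2.49 km.

2.49 km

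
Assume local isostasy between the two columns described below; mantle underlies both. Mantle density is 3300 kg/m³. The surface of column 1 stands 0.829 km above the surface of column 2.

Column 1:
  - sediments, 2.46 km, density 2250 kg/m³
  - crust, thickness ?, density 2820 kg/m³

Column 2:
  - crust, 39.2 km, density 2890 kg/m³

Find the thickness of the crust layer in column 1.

33.8 km

Take the compensation level at the base of the deeper column (depth z_c below the surface of column 1) and equate Σ ρ_i t_i down to z_c; mantle fills any gap and the z_c terms cancel.
Column 1: 2.46×2250 + x×2820 + (z_c − 2.46 − x)×3300
Column 2: 0.829×0 + 39.2×2890 + (z_c − 0.829 − 39.2)×3300
The z_c×3300 term appears on both sides and cancels. Collect the known terms of each column as K = Σ(ρt)_known − 3300 × (depth of known layers): K_1 = 5535 − 3300×2.46 = −2583; K_2 = 113288 − 3300×(0.829 + 39.2) = −18807.7.
Balance: K_1 − x×(3300 − 2820) = K_2, so x = (K_1 − K_2)/(3300 − 2820) = 16224.7/480 = 33.8 km.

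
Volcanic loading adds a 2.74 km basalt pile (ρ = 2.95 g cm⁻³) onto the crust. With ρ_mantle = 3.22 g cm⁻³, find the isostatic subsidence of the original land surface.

Subaerial loading: s = t ρ_load / ρ_m.
s = 2.74 km × 2.95/3.22 = 2.51 km.

2.51 km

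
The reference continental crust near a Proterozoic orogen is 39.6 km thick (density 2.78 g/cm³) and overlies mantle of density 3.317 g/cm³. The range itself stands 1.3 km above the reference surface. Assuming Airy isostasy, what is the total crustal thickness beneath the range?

47.6 km

Root depth r = h ρ_c / (ρ_m − ρ_c) = 1.3 km × 2.78 / 0.537 = 6.73 km.
Total thickness = T + h + r = 39.6 km + 1.3 km + 6.73 km = 47.6 km.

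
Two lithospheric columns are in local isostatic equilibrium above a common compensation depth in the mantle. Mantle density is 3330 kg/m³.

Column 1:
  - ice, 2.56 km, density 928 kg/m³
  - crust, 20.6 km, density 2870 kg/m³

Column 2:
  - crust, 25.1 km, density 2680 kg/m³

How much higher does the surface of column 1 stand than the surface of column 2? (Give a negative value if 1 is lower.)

−0.207 km

For any compensation level in the mantle, the mantle terms cancel and isostasy reduces to e = (Σt_1 − Σt_2) − (Σ(ρt)_1 − Σ(ρt)_2) / ρ_m.
Σt_1 = 23.16 km; Σt_2 = 25.1 km; Σ(ρt)_1 = 61497.68; Σ(ρt)_2 = 67268 (in km·kg/m³).
e = (23.16 − 25.1) − (61497.68 − 67268) / 3330 = −0.207 km.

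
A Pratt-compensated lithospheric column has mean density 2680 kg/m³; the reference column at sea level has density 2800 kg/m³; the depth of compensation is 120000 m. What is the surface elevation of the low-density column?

ρ_ref D = ρ (D + h) → h = D (ρ_ref − ρ)/ρ.
h = 120000 m × (2800 − 2680)/2680 = 5370 m.

5370 m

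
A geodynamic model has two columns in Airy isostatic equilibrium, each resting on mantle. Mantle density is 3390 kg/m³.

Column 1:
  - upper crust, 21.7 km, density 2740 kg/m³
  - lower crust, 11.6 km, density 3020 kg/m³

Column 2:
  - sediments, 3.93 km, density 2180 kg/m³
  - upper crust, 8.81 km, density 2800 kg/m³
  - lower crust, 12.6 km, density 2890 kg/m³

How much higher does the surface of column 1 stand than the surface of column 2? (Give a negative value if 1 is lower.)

For any compensation level in the mantle, the mantle terms cancel and isostasy reduces to e = (Σt_1 − Σt_2) − (Σ(ρt)_1 − Σ(ρt)_2) / ρ_m.
Σt_1 = 33.3 km; Σt_2 = 25.34 km; Σ(ρt)_1 = 94490; Σ(ρt)_2 = 69649.4 (in km·kg/m³).
e = (33.3 − 25.34) − (94490 − 69649.4) / 3390 = 0.632 km.

0.632 km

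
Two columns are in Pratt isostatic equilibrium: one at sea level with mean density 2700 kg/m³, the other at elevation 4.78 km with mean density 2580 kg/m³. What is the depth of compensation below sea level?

ρ_ref D = ρ (D + h) → D (ρ_ref − ρ) = ρ h.
D = ρ h/(ρ_ref − ρ) = 2580 × 4.78 km/(2700 − 2580) = 103 km.

103 km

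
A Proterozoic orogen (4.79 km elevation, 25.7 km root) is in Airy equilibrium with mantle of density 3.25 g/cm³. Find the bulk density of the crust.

2.74 g/cm³

ρ_c h = (ρ_m − ρ_c) r → ρ_c (h + r) = ρ_m r → ρ_c = ρ_m r / (h + r).
ρ_c = 3.25 × 25.7 km / (4.79 km + 25.7 km) = 2.74 g/cm³.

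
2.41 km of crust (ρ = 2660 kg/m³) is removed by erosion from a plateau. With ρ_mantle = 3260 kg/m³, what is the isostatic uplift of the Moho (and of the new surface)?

1.97 km

Unloading: uplift u = e ρ_c/ρ_m = 2.41 km × 2660/3260 = 1.97 km.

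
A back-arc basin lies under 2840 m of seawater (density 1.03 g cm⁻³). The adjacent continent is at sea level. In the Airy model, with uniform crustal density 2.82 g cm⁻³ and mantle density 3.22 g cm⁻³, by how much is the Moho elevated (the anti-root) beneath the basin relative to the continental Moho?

Balancing pressure at the compensation depth: replacing crust with seawater at the top is compensated by replacing crust with mantle at the base: d (ρ_c − ρ_w) = a (ρ_m − ρ_c).
a = d (ρ_c − ρ_w)/(ρ_m − ρ_c) = 2840 m × 1.79/0.4 = 12700 m.

12700 m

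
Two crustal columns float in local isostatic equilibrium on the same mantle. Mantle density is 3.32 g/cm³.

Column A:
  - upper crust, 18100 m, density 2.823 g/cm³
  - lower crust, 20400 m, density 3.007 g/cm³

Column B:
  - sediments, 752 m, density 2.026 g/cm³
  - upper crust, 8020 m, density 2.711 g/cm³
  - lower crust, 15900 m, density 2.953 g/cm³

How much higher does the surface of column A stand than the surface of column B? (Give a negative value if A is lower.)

For any compensation level in the mantle, the mantle terms cancel and isostasy reduces to e = (Σt_A − Σt_B) − (Σ(ρt)_A − Σ(ρt)_B) / ρ_m.
Σt_A = 38500 m; Σt_B = 24672 m; Σ(ρt)_A = 112439.1; Σ(ρt)_B = 70218.472 (in m·g/cm³).
e = (38500 − 24672) − (112439.1 − 70218.472) / 3.32 = 1110 m.

1110 m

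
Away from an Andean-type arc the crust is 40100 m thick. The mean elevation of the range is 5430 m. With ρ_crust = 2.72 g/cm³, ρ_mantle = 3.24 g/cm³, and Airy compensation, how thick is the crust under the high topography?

Root depth r = h ρ_c / (ρ_m − ρ_c) = 5430 m × 2.72 / 0.52 = 28400 m.
Total thickness = T + h + r = 40100 m + 5430 m + 28400 m = 73900 m.

73900 m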